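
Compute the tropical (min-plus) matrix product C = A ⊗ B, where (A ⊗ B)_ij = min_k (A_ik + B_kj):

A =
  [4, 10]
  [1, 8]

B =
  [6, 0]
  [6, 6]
A ⊗ B =
  [10, 4]
  [7, 1]

Apply the min-plus product entry-by-entry:
  C[0][0] = min over k of (A[0][0] + B[0][0] = 4 + 6 = 10, A[0][1] + B[1][0] = 10 + 6 = 16) = 10 (attained at k = 0)
  C[0][1] = min over k of (A[0][0] + B[0][1] = 4 + 0 = 4, A[0][1] + B[1][1] = 10 + 6 = 16) = 4 (attained at k = 0)
  C[1][0] = min over k of (A[1][0] + B[0][0] = 1 + 6 = 7, A[1][1] + B[1][0] = 8 + 6 = 14) = 7 (attained at k = 0)
  C[1][1] = min over k of (A[1][0] + B[0][1] = 1 + 0 = 1, A[1][1] + B[1][1] = 8 + 6 = 14) = 1 (attained at k = 0)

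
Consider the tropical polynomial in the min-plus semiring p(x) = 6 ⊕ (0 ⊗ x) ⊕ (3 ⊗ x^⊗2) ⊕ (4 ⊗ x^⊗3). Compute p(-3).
p(-3) = -5

A tropical monomial a ⊗ x^⊗i evaluates to a + i · x. Evaluating each term at x = -3:
  Term 0 contributes 6 + 0 · -3 = 6
  Term 1 contributes 0 + 1 · -3 = -3
  Term 2 contributes 3 + 2 · -3 = -3
  Term 3 contributes 4 + 3 · -3 = -5
p(-3) = ⊕ of these = min[6, -3, -3, -5] = -5.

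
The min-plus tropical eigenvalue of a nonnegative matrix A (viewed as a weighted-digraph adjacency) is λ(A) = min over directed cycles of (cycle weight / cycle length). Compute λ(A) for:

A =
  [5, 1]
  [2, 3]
λ(A) = 3/2

Enumerate directed cycles and compute their means (weight / length). Sample:
  cycle 0 → 0: weight = 5, length = 1, mean = 5/1 ≈ 5.000
  cycle 1 → 1: weight = 3, length = 1, mean = 3/1 ≈ 3.000
  cycle 0 → 1 → 0: weight = 3, length = 2, mean = 3/2 ≈ 1.500
  cycle 1 → 0 → 1: weight = 3, length = 2, mean = 3/2 ≈ 1.500
Minimum mean = 1.500, attained e.g. along the cycle 0 → 1 → 0 with weight 3 and length 2. So λ(A) = 3/2 = 3/2.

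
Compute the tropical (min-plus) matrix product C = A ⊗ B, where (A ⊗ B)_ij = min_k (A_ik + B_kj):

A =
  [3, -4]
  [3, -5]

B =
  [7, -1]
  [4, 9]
A ⊗ B =
  [0, 2]
  [-1, 2]

Apply the min-plus product entry-by-entry:
  C[0][0] = min over k of (A[0][0] + B[0][0] = 3 + 7 = 10, A[0][1] + B[1][0] = -4 + 4 = 0) = 0 (attained at k = 1)
  C[0][1] = min over k of (A[0][0] + B[0][1] = 3 + -1 = 2, A[0][1] + B[1][1] = -4 + 9 = 5) = 2 (attained at k = 0)
  C[1][0] = min over k of (A[1][0] + B[0][0] = 3 + 7 = 10, A[1][1] + B[1][0] = -5 + 4 = -1) = -1 (attained at k = 1)
  C[1][1] = min over k of (A[1][0] + B[0][1] = 3 + -1 = 2, A[1][1] + B[1][1] = -5 + 9 = 4) = 2 (attained at k = 0)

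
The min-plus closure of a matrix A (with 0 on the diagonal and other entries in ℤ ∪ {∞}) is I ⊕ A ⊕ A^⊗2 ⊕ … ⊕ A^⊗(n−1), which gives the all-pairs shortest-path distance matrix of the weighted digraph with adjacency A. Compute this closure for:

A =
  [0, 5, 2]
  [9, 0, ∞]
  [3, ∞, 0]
Closure =
  [0, 5, 2]
  [9, 0, 11]
  [3, 8, 0]

This is the Floyd-Warshall all-pairs shortest-path computation. For each intermediate vertex k = 0, 1, …, 2, update dist[i][j] ← min(dist[i][j], dist[i][k] + dist[k][j]). The final matrix gives, for each (i, j), the minimum total weight of any directed path from i to j (possibly empty when i = j).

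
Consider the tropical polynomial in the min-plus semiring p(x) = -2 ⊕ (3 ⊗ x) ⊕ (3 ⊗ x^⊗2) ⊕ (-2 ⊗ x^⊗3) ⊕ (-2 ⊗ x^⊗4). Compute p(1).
p(1) = -2

A tropical monomial a ⊗ x^⊗i evaluates to a + i · x. Evaluating each term at x = 1:
  Term 0 contributes -2 + 0 · 1 = -2
  Term 1 contributes 3 + 1 · 1 = 4
  Term 2 contributes 3 + 2 · 1 = 5
  Term 3 contributes -2 + 3 · 1 = 1
  Term 4 contributes -2 + 4 · 1 = 2
p(1) = ⊕ of these = min[-2, 4, 5, 1, 2] = -2.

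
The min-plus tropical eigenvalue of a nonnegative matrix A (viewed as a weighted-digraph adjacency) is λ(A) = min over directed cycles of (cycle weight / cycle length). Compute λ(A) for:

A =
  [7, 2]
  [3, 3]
λ(A) = 5/2

Enumerate directed cycles and compute their means (weight / length). Sample:
  cycle 0 → 0: weight = 7, length = 1, mean = 7/1 ≈ 7.000
  cycle 1 → 1: weight = 3, length = 1, mean = 3/1 ≈ 3.000
  cycle 0 → 1 → 0: weight = 5, length = 2, mean = 5/2 ≈ 2.500
  cycle 1 → 0 → 1: weight = 5, length = 2, mean = 5/2 ≈ 2.500
Minimum mean = 2.500, attained e.g. along the cycle 0 → 1 → 0 with weight 5 and length 2. So λ(A) = 5/2 = 5/2.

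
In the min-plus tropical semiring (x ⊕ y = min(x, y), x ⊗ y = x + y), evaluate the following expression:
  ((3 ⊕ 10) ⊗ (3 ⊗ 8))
((3 ⊕ 10) ⊗ (3 ⊗ 8)) = 14

Expand innermost to outermost. Recall ⊕ takes the minimum of its arguments and ⊗ takes their sum. Working out the expression ((3 ⊕ 10) ⊗ (3 ⊗ 8)) gives 14.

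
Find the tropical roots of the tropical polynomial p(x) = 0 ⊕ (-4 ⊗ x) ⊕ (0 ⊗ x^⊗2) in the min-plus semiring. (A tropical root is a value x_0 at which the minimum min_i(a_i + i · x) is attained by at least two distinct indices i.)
Roots: {-4, 4}

Each tropical root is a break point of the lower envelope of the lines y = a_i + i · x (there are 3 lines, with slopes 0, 1, ..., 2). Only the lines that attain the minimum somewhere contribute to roots; other lines are dominated. Here the surviving (envelope) indices are i = 2, i = 1, i = 0.
Intersections between consecutive envelope lines give the roots: for adjacent envelope indices i < j the intersection is x = (a_i − a_j) / (j − i). Reading off the sorted break points: {-4, 4}.
Verification: at each break x_0, at least two indices attain the minimum of min_i(a_i + i · x_0).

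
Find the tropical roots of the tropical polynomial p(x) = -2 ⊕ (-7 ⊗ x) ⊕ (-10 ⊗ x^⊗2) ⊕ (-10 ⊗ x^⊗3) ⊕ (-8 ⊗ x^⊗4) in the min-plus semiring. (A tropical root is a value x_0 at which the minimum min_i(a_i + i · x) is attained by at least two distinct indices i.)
Roots: {-2, 0, 3, 5}

Each tropical root is a break point of the lower envelope of the lines y = a_i + i · x (there are 5 lines, with slopes 0, 1, ..., 4). Only the lines that attain the minimum somewhere contribute to roots; other lines are dominated. Here the surviving (envelope) indices are i = 4, i = 3, i = 2, i = 1, i = 0.
Intersections between consecutive envelope lines give the roots: for adjacent envelope indices i < j the intersection is x = (a_i − a_j) / (j − i). Reading off the sorted break points: {-2, 0, 3, 5}.
Verification: at each break x_0, at least two indices attain the minimum of min_i(a_i + i · x_0).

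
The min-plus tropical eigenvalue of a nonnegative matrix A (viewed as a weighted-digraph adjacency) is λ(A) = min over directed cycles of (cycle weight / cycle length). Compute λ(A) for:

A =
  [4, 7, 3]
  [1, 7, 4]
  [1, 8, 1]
λ(A) = 1

Enumerate directed cycles and compute their means (weight / length). Sample:
  cycle 0 → 0: weight = 4, length = 1, mean = 4/1 ≈ 4.000
  cycle 1 → 1: weight = 7, length = 1, mean = 7/1 ≈ 7.000
  cycle 2 → 2: weight = 1, length = 1, mean = 1/1 ≈ 1.000
  cycle 0 → 1 → 0: weight = 8, length = 2, mean = 8/2 ≈ 4.000
  cycle 0 → 2 → 0: weight = 4, length = 2, mean = 4/2 ≈ 2.000
  cycle 1 → 0 → 1: weight = 8, length = 2, mean = 8/2 ≈ 4.000
Minimum mean = 1.000, attained e.g. along the cycle 2 → 2 with weight 1 and length 1. So λ(A) = 1/1 = 1.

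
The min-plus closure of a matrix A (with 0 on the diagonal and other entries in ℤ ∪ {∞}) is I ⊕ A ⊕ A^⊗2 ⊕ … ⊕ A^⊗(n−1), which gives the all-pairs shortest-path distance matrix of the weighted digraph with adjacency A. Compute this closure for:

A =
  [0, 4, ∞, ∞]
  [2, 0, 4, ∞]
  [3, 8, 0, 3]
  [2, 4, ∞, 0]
Closure =
  [0, 4, 8, 11]
  [2, 0, 4, 7]
  [3, 7, 0, 3]
  [2, 4, 8, 0]

This is the Floyd-Warshall all-pairs shortest-path computation. For each intermediate vertex k = 0, 1, …, 3, update dist[i][j] ← min(dist[i][j], dist[i][k] + dist[k][j]). The final matrix gives, for each (i, j), the minimum total weight of any directed path from i to j (possibly empty when i = j).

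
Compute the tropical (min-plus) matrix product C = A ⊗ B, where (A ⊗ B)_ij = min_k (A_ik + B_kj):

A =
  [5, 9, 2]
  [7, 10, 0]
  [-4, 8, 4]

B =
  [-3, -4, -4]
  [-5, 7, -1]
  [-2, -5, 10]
A ⊗ B =
  [0, -3, 1]
  [-2, -5, 3]
  [-7, -8, -8]

Apply the min-plus product entry-by-entry:
  C[0][0] = min over k of (A[0][0] + B[0][0] = 5 + -3 = 2, A[0][1] + B[1][0] = 9 + -5 = 4, A[0][2] + B[2][0] = 2 + -2 = 0) = 0 (attained at k = 2)
  C[0][1] = min over k of (A[0][0] + B[0][1] = 5 + -4 = 1, A[0][1] + B[1][1] = 9 + 7 = 16, A[0][2] + B[2][1] = 2 + -5 = -3) = -3 (attained at k = 2)
  C[0][2] = min over k of (A[0][0] + B[0][2] = 5 + -4 = 1, A[0][1] + B[1][2] = 9 + -1 = 8, A[0][2] + B[2][2] = 2 + 10 = 12) = 1 (attained at k = 0)
  C[1][0] = min over k of (A[1][0] + B[0][0] = 7 + -3 = 4, A[1][1] + B[1][0] = 10 + -5 = 5, A[1][2] + B[2][0] = 0 + -2 = -2) = -2 (attained at k = 2)
  C[1][1] = min over k of (A[1][0] + B[0][1] = 7 + -4 = 3, A[1][1] + B[1][1] = 10 + 7 = 17, A[1][2] + B[2][1] = 0 + -5 = -5) = -5 (attained at k = 2)
  C[1][2] = min over k of (A[1][0] + B[0][2] = 7 + -4 = 3, A[1][1] + B[1][2] = 10 + -1 = 9, A[1][2] + B[2][2] = 0 + 10 = 10) = 3 (attained at k = 0)
  C[2][0] = min over k of (A[2][0] + B[0][0] = -4 + -3 = -7, A[2][1] + B[1][0] = 8 + -5 = 3, A[2][2] + B[2][0] = 4 + -2 = 2) = -7 (attained at k = 0)
  C[2][1] = min over k of (A[2][0] + B[0][1] = -4 + -4 = -8, A[2][1] + B[1][1] = 8 + 7 = 15, A[2][2] + B[2][1] = 4 + -5 = -1) = -8 (attained at k = 0)
  C[2][2] = min over k of (A[2][0] + B[0][2] = -4 + -4 = -8, A[2][1] + B[1][2] = 8 + -1 = 7, A[2][2] + B[2][2] = 4 + 10 = 14) = -8 (attained at k = 0)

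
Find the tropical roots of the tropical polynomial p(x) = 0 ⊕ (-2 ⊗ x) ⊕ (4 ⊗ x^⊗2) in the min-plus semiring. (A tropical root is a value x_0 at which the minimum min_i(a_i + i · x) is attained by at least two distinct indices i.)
Roots: {-6, 2}

Each tropical root is a break point of the lower envelope of the lines y = a_i + i · x (there are 3 lines, with slopes 0, 1, ..., 2). Only the lines that attain the minimum somewhere contribute to roots; other lines are dominated. Here the surviving (envelope) indices are i = 2, i = 1, i = 0.
Intersections between consecutive envelope lines give the roots: for adjacent envelope indices i < j the intersection is x = (a_i − a_j) / (j − i). Reading off the sorted break points: {-6, 2}.
Verification: at each break x_0, at least two indices attain the minimum of min_i(a_i + i · x_0).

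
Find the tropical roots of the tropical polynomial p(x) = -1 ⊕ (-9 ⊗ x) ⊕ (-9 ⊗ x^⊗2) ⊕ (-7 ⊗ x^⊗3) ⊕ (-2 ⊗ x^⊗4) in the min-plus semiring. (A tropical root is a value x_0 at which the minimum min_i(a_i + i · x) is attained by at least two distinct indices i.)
Roots: {-5, -2, 0, 8}

Each tropical root is a break point of the lower envelope of the lines y = a_i + i · x (there are 5 lines, with slopes 0, 1, ..., 4). Only the lines that attain the minimum somewhere contribute to roots; other lines are dominated. Here the surviving (envelope) indices are i = 4, i = 3, i = 2, i = 1, i = 0.
Intersections between consecutive envelope lines give the roots: for adjacent envelope indices i < j the intersection is x = (a_i − a_j) / (j − i). Reading off the sorted break points: {-5, -2, 0, 8}.
Verification: at each break x_0, at least two indices attain the minimum of min_i(a_i + i · x_0).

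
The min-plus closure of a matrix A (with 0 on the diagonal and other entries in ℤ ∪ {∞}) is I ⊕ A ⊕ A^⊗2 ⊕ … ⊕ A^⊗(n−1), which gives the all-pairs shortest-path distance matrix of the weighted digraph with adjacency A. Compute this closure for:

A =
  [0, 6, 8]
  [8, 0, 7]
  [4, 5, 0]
Closure =
  [0, 6, 8]
  [8, 0, 7]
  [4, 5, 0]

This is the Floyd-Warshall all-pairs shortest-path computation. For each intermediate vertex k = 0, 1, …, 2, update dist[i][j] ← min(dist[i][j], dist[i][k] + dist[k][j]). The final matrix gives, for each (i, j), the minimum total weight of any directed path from i to j (possibly empty when i = j).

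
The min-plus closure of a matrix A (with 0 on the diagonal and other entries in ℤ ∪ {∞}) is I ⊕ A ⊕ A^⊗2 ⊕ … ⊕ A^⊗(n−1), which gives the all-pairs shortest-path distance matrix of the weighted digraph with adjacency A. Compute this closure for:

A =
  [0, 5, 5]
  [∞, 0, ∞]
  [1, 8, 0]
Closure =
  [0, 5, 5]
  [∞, 0, ∞]
  [1, 6, 0]

This is the Floyd-Warshall all-pairs shortest-path computation. For each intermediate vertex k = 0, 1, …, 2, update dist[i][j] ← min(dist[i][j], dist[i][k] + dist[k][j]). The final matrix gives, for each (i, j), the minimum total weight of any directed path from i to j (possibly empty when i = j).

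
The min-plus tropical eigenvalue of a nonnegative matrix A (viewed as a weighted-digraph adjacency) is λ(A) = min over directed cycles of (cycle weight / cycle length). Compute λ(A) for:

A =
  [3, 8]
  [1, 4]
λ(A) = 3

Enumerate directed cycles and compute their means (weight / length). Sample:
  cycle 0 → 0: weight = 3, length = 1, mean = 3/1 ≈ 3.000
  cycle 1 → 1: weight = 4, length = 1, mean = 4/1 ≈ 4.000
  cycle 0 → 1 → 0: weight = 9, length = 2, mean = 9/2 ≈ 4.500
  cycle 1 → 0 → 1: weight = 9, length = 2, mean = 9/2 ≈ 4.500
Minimum mean = 3.000, attained e.g. along the cycle 0 → 0 with weight 3 and length 1. So λ(A) = 3/1 = 3.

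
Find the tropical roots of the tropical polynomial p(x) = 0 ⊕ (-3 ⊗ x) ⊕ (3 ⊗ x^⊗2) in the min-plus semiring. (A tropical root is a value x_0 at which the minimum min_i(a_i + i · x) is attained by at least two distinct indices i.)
Roots: {-6, 3}

Each tropical root is a break point of the lower envelope of the lines y = a_i + i · x (there are 3 lines, with slopes 0, 1, ..., 2). Only the lines that attain the minimum somewhere contribute to roots; other lines are dominated. Here the surviving (envelope) indices are i = 2, i = 1, i = 0.
Intersections between consecutive envelope lines give the roots: for adjacent envelope indices i < j the intersection is x = (a_i − a_j) / (j − i). Reading off the sorted break points: {-6, 3}.
Verification: at each break x_0, at least two indices attain the minimum of min_i(a_i + i · x_0).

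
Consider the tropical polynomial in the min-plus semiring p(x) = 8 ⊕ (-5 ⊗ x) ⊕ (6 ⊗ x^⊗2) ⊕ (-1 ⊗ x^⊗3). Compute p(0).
p(0) = -5

A tropical monomial a ⊗ x^⊗i evaluates to a + i · x. Evaluating each term at x = 0:
  Term 0 contributes 8 + 0 · 0 = 8
  Term 1 contributes -5 + 1 · 0 = -5
  Term 2 contributes 6 + 2 · 0 = 6
  Term 3 contributes -1 + 3 · 0 = -1
p(0) = ⊕ of these = min[8, -5, 6, -1] = -5.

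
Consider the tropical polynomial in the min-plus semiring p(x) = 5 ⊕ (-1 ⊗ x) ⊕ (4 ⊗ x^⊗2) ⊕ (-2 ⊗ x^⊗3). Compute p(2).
p(2) = 1

A tropical monomial a ⊗ x^⊗i evaluates to a + i · x. Evaluating each term at x = 2:
  Term 0 contributes 5 + 0 · 2 = 5
  Term 1 contributes -1 + 1 · 2 = 1
  Term 2 contributes 4 + 2 · 2 = 8
  Term 3 contributes -2 + 3 · 2 = 4
p(2) = ⊕ of these = min[5, 1, 8, 4] = 1.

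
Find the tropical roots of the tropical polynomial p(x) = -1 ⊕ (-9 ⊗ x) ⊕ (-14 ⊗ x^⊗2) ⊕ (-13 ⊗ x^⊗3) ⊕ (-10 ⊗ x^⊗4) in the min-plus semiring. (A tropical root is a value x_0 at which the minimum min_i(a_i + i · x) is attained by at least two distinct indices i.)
Roots: {-3, -1, 5, 8}

Each tropical root is a break point of the lower envelope of the lines y = a_i + i · x (there are 5 lines, with slopes 0, 1, ..., 4). Only the lines that attain the minimum somewhere contribute to roots; other lines are dominated. Here the surviving (envelope) indices are i = 4, i = 3, i = 2, i = 1, i = 0.
Intersections between consecutive envelope lines give the roots: for adjacent envelope indices i < j the intersection is x = (a_i − a_j) / (j − i). Reading off the sorted break points: {-3, -1, 5, 8}.
Verification: at each break x_0, at least two indices attain the minimum of min_i(a_i + i · x_0).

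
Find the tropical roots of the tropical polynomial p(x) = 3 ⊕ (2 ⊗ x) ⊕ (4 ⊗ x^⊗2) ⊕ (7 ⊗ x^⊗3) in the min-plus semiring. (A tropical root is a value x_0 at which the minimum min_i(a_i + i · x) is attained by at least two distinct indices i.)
Roots: {-3, -2, 1}

Each tropical root is a break point of the lower envelope of the lines y = a_i + i · x (there are 4 lines, with slopes 0, 1, ..., 3). Only the lines that attain the minimum somewhere contribute to roots; other lines are dominated. Here the surviving (envelope) indices are i = 3, i = 2, i = 1, i = 0.
Intersections between consecutive envelope lines give the roots: for adjacent envelope indices i < j the intersection is x = (a_i − a_j) / (j − i). Reading off the sorted break points: {-3, -2, 1}.
Verification: at each break x_0, at least two indices attain the minimum of min_i(a_i + i · x_0).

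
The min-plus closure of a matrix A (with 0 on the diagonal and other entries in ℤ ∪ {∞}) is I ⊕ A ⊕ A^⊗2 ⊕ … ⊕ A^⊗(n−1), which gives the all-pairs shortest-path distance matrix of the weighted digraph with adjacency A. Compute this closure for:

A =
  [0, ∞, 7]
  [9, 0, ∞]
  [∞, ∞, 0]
Closure =
  [0, ∞, 7]
  [9, 0, 16]
  [∞, ∞, 0]

This is the Floyd-Warshall all-pairs shortest-path computation. For each intermediate vertex k = 0, 1, …, 2, update dist[i][j] ← min(dist[i][j], dist[i][k] + dist[k][j]). The final matrix gives, for each (i, j), the minimum total weight of any directed path from i to j (possibly empty when i = j).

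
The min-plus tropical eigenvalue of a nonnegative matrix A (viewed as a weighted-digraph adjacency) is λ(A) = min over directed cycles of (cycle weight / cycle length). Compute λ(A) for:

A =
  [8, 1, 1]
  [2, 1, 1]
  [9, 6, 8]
λ(A) = 1

Enumerate directed cycles and compute their means (weight / length). Sample:
  cycle 0 → 0: weight = 8, length = 1, mean = 8/1 ≈ 8.000
  cycle 1 → 1: weight = 1, length = 1, mean = 1/1 ≈ 1.000
  cycle 2 → 2: weight = 8, length = 1, mean = 8/1 ≈ 8.000
  cycle 0 → 1 → 0: weight = 3, length = 2, mean = 3/2 ≈ 1.500
  cycle 0 → 2 → 0: weight = 10, length = 2, mean = 10/2 ≈ 5.000
  cycle 1 → 0 → 1: weight = 3, length = 2, mean = 3/2 ≈ 1.500
Minimum mean = 1.000, attained e.g. along the cycle 1 → 1 with weight 1 and length 1. So λ(A) = 1/1 = 1.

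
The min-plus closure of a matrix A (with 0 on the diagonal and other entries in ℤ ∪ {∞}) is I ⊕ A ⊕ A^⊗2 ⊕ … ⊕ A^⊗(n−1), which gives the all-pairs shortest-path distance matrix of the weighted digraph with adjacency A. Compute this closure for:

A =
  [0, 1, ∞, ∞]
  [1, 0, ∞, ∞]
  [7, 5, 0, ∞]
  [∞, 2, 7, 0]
Closure =
  [0, 1, ∞, ∞]
  [1, 0, ∞, ∞]
  [6, 5, 0, ∞]
  [3, 2, 7, 0]

This is the Floyd-Warshall all-pairs shortest-path computation. For each intermediate vertex k = 0, 1, …, 3, update dist[i][j] ← min(dist[i][j], dist[i][k] + dist[k][j]). The final matrix gives, for each (i, j), the minimum total weight of any directed path from i to j (possibly empty when i = j).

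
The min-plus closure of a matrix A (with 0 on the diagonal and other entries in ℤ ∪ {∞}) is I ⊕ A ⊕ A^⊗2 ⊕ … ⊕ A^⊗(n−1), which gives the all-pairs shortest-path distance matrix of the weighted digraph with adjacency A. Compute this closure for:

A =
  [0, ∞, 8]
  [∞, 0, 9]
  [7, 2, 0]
Closure =
  [0, 10, 8]
  [16, 0, 9]
  [7, 2, 0]

This is the Floyd-Warshall all-pairs shortest-path computation. For each intermediate vertex k = 0, 1, …, 2, update dist[i][j] ← min(dist[i][j], dist[i][k] + dist[k][j]). The final matrix gives, for each (i, j), the minimum total weight of any directed path from i to j (possibly empty when i = j).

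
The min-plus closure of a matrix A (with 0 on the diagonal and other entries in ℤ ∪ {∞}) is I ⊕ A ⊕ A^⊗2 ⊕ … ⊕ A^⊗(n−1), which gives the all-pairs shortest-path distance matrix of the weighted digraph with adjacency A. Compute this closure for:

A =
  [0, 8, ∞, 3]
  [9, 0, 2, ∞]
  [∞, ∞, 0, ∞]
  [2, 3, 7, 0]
Closure =
  [0, 6, 8, 3]
  [9, 0, 2, 12]
  [∞, ∞, 0, ∞]
  [2, 3, 5, 0]

This is the Floyd-Warshall all-pairs shortest-path computation. For each intermediate vertex k = 0, 1, …, 3, update dist[i][j] ← min(dist[i][j], dist[i][k] + dist[k][j]). The final matrix gives, for each (i, j), the minimum total weight of any directed path from i to j (possibly empty when i = j).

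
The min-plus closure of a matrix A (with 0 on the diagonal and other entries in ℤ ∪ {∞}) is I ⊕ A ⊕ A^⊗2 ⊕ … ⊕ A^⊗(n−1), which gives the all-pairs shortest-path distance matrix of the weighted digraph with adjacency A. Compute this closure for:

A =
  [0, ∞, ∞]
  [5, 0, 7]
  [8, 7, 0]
Closure =
  [0, ∞, ∞]
  [5, 0, 7]
  [8, 7, 0]

This is the Floyd-Warshall all-pairs shortest-path computation. For each intermediate vertex k = 0, 1, …, 2, update dist[i][j] ← min(dist[i][j], dist[i][k] + dist[k][j]). The final matrix gives, for each (i, j), the minimum total weight of any directed path from i to j (possibly empty when i = j).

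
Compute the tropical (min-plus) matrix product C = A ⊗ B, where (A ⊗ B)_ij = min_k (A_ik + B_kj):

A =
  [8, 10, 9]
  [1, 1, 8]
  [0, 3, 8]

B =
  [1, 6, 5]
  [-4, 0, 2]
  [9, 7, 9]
A ⊗ B =
  [6, 10, 12]
  [-3, 1, 3]
  [-1, 3, 5]

Apply the min-plus product entry-by-entry:
  C[0][0] = min over k of (A[0][0] + B[0][0] = 8 + 1 = 9, A[0][1] + B[1][0] = 10 + -4 = 6, A[0][2] + B[2][0] = 9 + 9 = 18) = 6 (attained at k = 1)
  C[0][1] = min over k of (A[0][0] + B[0][1] = 8 + 6 = 14, A[0][1] + B[1][1] = 10 + 0 = 10, A[0][2] + B[2][1] = 9 + 7 = 16) = 10 (attained at k = 1)
  C[0][2] = min over k of (A[0][0] + B[0][2] = 8 + 5 = 13, A[0][1] + B[1][2] = 10 + 2 = 12, A[0][2] + B[2][2] = 9 + 9 = 18) = 12 (attained at k = 1)
  C[1][0] = min over k of (A[1][0] + B[0][0] = 1 + 1 = 2, A[1][1] + B[1][0] = 1 + -4 = -3, A[1][2] + B[2][0] = 8 + 9 = 17) = -3 (attained at k = 1)
  C[1][1] = min over k of (A[1][0] + B[0][1] = 1 + 6 = 7, A[1][1] + B[1][1] = 1 + 0 = 1, A[1][2] + B[2][1] = 8 + 7 = 15) = 1 (attained at k = 1)
  C[1][2] = min over k of (A[1][0] + B[0][2] = 1 + 5 = 6, A[1][1] + B[1][2] = 1 + 2 = 3, A[1][2] + B[2][2] = 8 + 9 = 17) = 3 (attained at k = 1)
  C[2][0] = min over k of (A[2][0] + B[0][0] = 0 + 1 = 1, A[2][1] + B[1][0] = 3 + -4 = -1, A[2][2] + B[2][0] = 8 + 9 = 17) = -1 (attained at k = 1)
  C[2][1] = min over k of (A[2][0] + B[0][1] = 0 + 6 = 6, A[2][1] + B[1][1] = 3 + 0 = 3, A[2][2] + B[2][1] = 8 + 7 = 15) = 3 (attained at k = 1)
  C[2][2] = min over k of (A[2][0] + B[0][2] = 0 + 5 = 5, A[2][1] + B[1][2] = 3 + 2 = 5, A[2][2] + B[2][2] = 8 + 9 = 17) = 5 (attained at k = 0)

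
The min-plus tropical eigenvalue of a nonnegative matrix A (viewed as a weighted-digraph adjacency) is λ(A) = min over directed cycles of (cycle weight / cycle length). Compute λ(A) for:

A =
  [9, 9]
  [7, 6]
λ(A) = 6

Enumerate directed cycles and compute their means (weight / length). Sample:
  cycle 0 → 0: weight = 9, length = 1, mean = 9/1 ≈ 9.000
  cycle 1 → 1: weight = 6, length = 1, mean = 6/1 ≈ 6.000
  cycle 0 → 1 → 0: weight = 16, length = 2, mean = 16/2 ≈ 8.000
  cycle 1 → 0 → 1: weight = 16, length = 2, mean = 16/2 ≈ 8.000
Minimum mean = 6.000, attained e.g. along the cycle 1 → 1 with weight 6 and length 1. So λ(A) = 6/1 = 6.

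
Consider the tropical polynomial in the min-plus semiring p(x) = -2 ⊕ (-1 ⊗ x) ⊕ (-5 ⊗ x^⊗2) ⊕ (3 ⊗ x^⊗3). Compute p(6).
p(6) = -2

A tropical monomial a ⊗ x^⊗i evaluates to a + i · x. Evaluating each term at x = 6:
  Term 0 contributes -2 + 0 · 6 = -2
  Term 1 contributes -1 + 1 · 6 = 5
  Term 2 contributes -5 + 2 · 6 = 7
  Term 3 contributes 3 + 3 · 6 = 21
p(6) = ⊕ of these = min[-2, 5, 7, 21] = -2.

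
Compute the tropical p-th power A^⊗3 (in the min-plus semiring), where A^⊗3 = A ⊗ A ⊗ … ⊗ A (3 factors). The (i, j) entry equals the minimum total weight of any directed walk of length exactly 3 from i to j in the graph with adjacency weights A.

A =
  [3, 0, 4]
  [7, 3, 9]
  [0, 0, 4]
A^⊗3 =
  [7, 4, 8]
  [11, 9, 13]
  [4, 3, 7]

Each entry (A^⊗3)_ij equals the minimum over all length-3 walks i = v_0 → v_1 → … → v_3 = j of Σ_t A[v_t][v_{t+1}]. For example, for (i, j) = (0, 2) we minimise over 9 possible intermediate vertex sequences; the minimum is 8, attained along the walk 0 → 2 → 0 → 2.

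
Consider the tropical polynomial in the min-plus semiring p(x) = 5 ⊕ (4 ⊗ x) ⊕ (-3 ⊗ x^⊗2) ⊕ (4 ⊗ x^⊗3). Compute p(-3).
p(-3) = -9

A tropical monomial a ⊗ x^⊗i evaluates to a + i · x. Evaluating each term at x = -3:
  Term 0 contributes 5 + 0 · -3 = 5
  Term 1 contributes 4 + 1 · -3 = 1
  Term 2 contributes -3 + 2 · -3 = -9
  Term 3 contributes 4 + 3 · -3 = -5
p(-3) = ⊕ of these = min[5, 1, -9, -5] = -9.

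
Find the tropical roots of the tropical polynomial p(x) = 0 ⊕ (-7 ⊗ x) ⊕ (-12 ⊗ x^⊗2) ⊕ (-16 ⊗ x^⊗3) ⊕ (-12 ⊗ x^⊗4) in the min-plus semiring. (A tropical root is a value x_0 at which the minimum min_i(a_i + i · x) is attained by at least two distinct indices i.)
Roots: {-4, 4, 5, 7}

Each tropical root is a break point of the lower envelope of the lines y = a_i + i · x (there are 5 lines, with slopes 0, 1, ..., 4). Only the lines that attain the minimum somewhere contribute to roots; other lines are dominated. Here the surviving (envelope) indices are i = 4, i = 3, i = 2, i = 1, i = 0.
Intersections between consecutive envelope lines give the roots: for adjacent envelope indices i < j the intersection is x = (a_i − a_j) / (j − i). Reading off the sorted break points: {-4, 4, 5, 7}.
Verification: at each break x_0, at least two indices attain the minimum of min_i(a_i + i · x_0).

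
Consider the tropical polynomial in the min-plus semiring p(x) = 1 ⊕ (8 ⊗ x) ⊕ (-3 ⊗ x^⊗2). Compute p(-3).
p(-3) = -9

A tropical monomial a ⊗ x^⊗i evaluates to a + i · x. Evaluating each term at x = -3:
  Term 0 contributes 1 + 0 · -3 = 1
  Term 1 contributes 8 + 1 · -3 = 5
  Term 2 contributes -3 + 2 · -3 = -9
p(-3) = ⊕ of these = min[1, 5, -9] = -9.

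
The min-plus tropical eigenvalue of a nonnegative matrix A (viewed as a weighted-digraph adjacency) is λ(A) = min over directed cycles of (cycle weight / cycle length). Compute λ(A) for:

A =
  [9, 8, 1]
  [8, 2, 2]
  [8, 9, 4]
λ(A) = 2

Enumerate directed cycles and compute their means (weight / length). Sample:
  cycle 0 → 0: weight = 9, length = 1, mean = 9/1 ≈ 9.000
  cycle 1 → 1: weight = 2, length = 1, mean = 2/1 ≈ 2.000
  cycle 2 → 2: weight = 4, length = 1, mean = 4/1 ≈ 4.000
  cycle 0 → 1 → 0: weight = 16, length = 2, mean = 16/2 ≈ 8.000
  cycle 0 → 2 → 0: weight = 9, length = 2, mean = 9/2 ≈ 4.500
  cycle 1 → 0 → 1: weight = 16, length = 2, mean = 16/2 ≈ 8.000
Minimum mean = 2.000, attained e.g. along the cycle 1 → 1 with weight 2 and length 1. So λ(A) = 2/1 = 2.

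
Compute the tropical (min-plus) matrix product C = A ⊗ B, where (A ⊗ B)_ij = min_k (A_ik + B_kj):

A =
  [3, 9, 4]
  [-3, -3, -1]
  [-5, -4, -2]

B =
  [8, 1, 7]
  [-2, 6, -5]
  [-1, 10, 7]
A ⊗ B =
  [3, 4, 4]
  [-5, -2, -8]
  [-6, -4, -9]

Apply the min-plus product entry-by-entry:
  C[0][0] = min over k of (A[0][0] + B[0][0] = 3 + 8 = 11, A[0][1] + B[1][0] = 9 + -2 = 7, A[0][2] + B[2][0] = 4 + -1 = 3) = 3 (attained at k = 2)
  C[0][1] = min over k of (A[0][0] + B[0][1] = 3 + 1 = 4, A[0][1] + B[1][1] = 9 + 6 = 15, A[0][2] + B[2][1] = 4 + 10 = 14) = 4 (attained at k = 0)
  C[0][2] = min over k of (A[0][0] + B[0][2] = 3 + 7 = 10, A[0][1] + B[1][2] = 9 + -5 = 4, A[0][2] + B[2][2] = 4 + 7 = 11) = 4 (attained at k = 1)
  C[1][0] = min over k of (A[1][0] + B[0][0] = -3 + 8 = 5, A[1][1] + B[1][0] = -3 + -2 = -5, A[1][2] + B[2][0] = -1 + -1 = -2) = -5 (attained at k = 1)
  C[1][1] = min over k of (A[1][0] + B[0][1] = -3 + 1 = -2, A[1][1] + B[1][1] = -3 + 6 = 3, A[1][2] + B[2][1] = -1 + 10 = 9) = -2 (attained at k = 0)
  C[1][2] = min over k of (A[1][0] + B[0][2] = -3 + 7 = 4, A[1][1] + B[1][2] = -3 + -5 = -8, A[1][2] + B[2][2] = -1 + 7 = 6) = -8 (attained at k = 1)
  C[2][0] = min over k of (A[2][0] + B[0][0] = -5 + 8 = 3, A[2][1] + B[1][0] = -4 + -2 = -6, A[2][2] + B[2][0] = -2 + -1 = -3) = -6 (attained at k = 1)
  C[2][1] = min over k of (A[2][0] + B[0][1] = -5 + 1 = -4, A[2][1] + B[1][1] = -4 + 6 = 2, A[2][2] + B[2][1] = -2 + 10 = 8) = -4 (attained at k = 0)
  C[2][2] = min over k of (A[2][0] + B[0][2] = -5 + 7 = 2, A[2][1] + B[1][2] = -4 + -5 = -9, A[2][2] + B[2][2] = -2 + 7 = 5) = -9 (attained at k = 1)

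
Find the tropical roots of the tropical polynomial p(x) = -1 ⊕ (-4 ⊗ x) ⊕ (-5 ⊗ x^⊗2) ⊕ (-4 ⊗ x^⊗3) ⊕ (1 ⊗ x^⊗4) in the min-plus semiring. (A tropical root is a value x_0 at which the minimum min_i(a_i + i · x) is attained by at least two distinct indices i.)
Roots: {-5, -1, 1, 3}

Each tropical root is a break point of the lower envelope of the lines y = a_i + i · x (there are 5 lines, with slopes 0, 1, ..., 4). Only the lines that attain the minimum somewhere contribute to roots; other lines are dominated. Here the surviving (envelope) indices are i = 4, i = 3, i = 2, i = 1, i = 0.
Intersections between consecutive envelope lines give the roots: for adjacent envelope indices i < j the intersection is x = (a_i − a_j) / (j − i). Reading off the sorted break points: {-5, -1, 1, 3}.
Verification: at each break x_0, at least two indices attain the minimum of min_i(a_i + i · x_0).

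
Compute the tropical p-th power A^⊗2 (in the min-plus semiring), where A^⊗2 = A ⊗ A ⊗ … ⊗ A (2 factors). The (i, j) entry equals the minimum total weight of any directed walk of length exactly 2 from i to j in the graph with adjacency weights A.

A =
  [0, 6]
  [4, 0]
A^⊗2 =
  [0, 6]
  [4, 0]

Each entry (A^⊗2)_ij equals the minimum over all length-2 walks i = v_0 → v_1 → … → v_2 = j of Σ_t A[v_t][v_{t+1}]. For example, for (i, j) = (0, 1) we minimise over 2 possible intermediate vertex sequences; the minimum is 6, attained along the walk 0 → 0 → 1.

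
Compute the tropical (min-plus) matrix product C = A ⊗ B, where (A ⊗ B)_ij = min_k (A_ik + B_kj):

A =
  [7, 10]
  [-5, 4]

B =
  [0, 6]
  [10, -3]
A ⊗ B =
  [7, 7]
  [-5, 1]

Apply the min-plus product entry-by-entry:
  C[0][0] = min over k of (A[0][0] + B[0][0] = 7 + 0 = 7, A[0][1] + B[1][0] = 10 + 10 = 20) = 7 (attained at k = 0)
  C[0][1] = min over k of (A[0][0] + B[0][1] = 7 + 6 = 13, A[0][1] + B[1][1] = 10 + -3 = 7) = 7 (attained at k = 1)
  C[1][0] = min over k of (A[1][0] + B[0][0] = -5 + 0 = -5, A[1][1] + B[1][0] = 4 + 10 = 14) = -5 (attained at k = 0)
  C[1][1] = min over k of (A[1][0] + B[0][1] = -5 + 6 = 1, A[1][1] + B[1][1] = 4 + -3 = 1) = 1 (attained at k = 0)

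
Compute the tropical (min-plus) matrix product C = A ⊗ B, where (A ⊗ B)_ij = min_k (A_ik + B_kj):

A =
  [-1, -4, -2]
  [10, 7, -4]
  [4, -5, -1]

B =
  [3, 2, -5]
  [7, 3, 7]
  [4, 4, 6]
A ⊗ B =
  [2, -1, -6]
  [0, 0, 2]
  [2, -2, -1]

Apply the min-plus product entry-by-entry:
  C[0][0] = min over k of (A[0][0] + B[0][0] = -1 + 3 = 2, A[0][1] + B[1][0] = -4 + 7 = 3, A[0][2] + B[2][0] = -2 + 4 = 2) = 2 (attained at k = 0)
  C[0][1] = min over k of (A[0][0] + B[0][1] = -1 + 2 = 1, A[0][1] + B[1][1] = -4 + 3 = -1, A[0][2] + B[2][1] = -2 + 4 = 2) = -1 (attained at k = 1)
  C[0][2] = min over k of (A[0][0] + B[0][2] = -1 + -5 = -6, A[0][1] + B[1][2] = -4 + 7 = 3, A[0][2] + B[2][2] = -2 + 6 = 4) = -6 (attained at k = 0)
  C[1][0] = min over k of (A[1][0] + B[0][0] = 10 + 3 = 13, A[1][1] + B[1][0] = 7 + 7 = 14, A[1][2] + B[2][0] = -4 + 4 = 0) = 0 (attained at k = 2)
  C[1][1] = min over k of (A[1][0] + B[0][1] = 10 + 2 = 12, A[1][1] + B[1][1] = 7 + 3 = 10, A[1][2] + B[2][1] = -4 + 4 = 0) = 0 (attained at k = 2)
  C[1][2] = min over k of (A[1][0] + B[0][2] = 10 + -5 = 5, A[1][1] + B[1][2] = 7 + 7 = 14, A[1][2] + B[2][2] = -4 + 6 = 2) = 2 (attained at k = 2)
  C[2][0] = min over k of (A[2][0] + B[0][0] = 4 + 3 = 7, A[2][1] + B[1][0] = -5 + 7 = 2, A[2][2] + B[2][0] = -1 + 4 = 3) = 2 (attained at k = 1)
  C[2][1] = min over k of (A[2][0] + B[0][1] = 4 + 2 = 6, A[2][1] + B[1][1] = -5 + 3 = -2, A[2][2] + B[2][1] = -1 + 4 = 3) = -2 (attained at k = 1)
  C[2][2] = min over k of (A[2][0] + B[0][2] = 4 + -5 = -1, A[2][1] + B[1][2] = -5 + 7 = 2, A[2][2] + B[2][2] = -1 + 6 = 5) = -1 (attained at k = 0)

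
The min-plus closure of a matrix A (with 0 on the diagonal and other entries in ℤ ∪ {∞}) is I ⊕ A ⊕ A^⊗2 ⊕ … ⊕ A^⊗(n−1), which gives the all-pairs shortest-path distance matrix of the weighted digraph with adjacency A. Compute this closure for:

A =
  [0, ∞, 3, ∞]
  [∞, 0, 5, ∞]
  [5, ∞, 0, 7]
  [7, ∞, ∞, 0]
Closure =
  [0, ∞, 3, 10]
  [10, 0, 5, 12]
  [5, ∞, 0, 7]
  [7, ∞, 10, 0]

This is the Floyd-Warshall all-pairs shortest-path computation. For each intermediate vertex k = 0, 1, …, 3, update dist[i][j] ← min(dist[i][j], dist[i][k] + dist[k][j]). The final matrix gives, for each (i, j), the minimum total weight of any directed path from i to j (possibly empty when i = j).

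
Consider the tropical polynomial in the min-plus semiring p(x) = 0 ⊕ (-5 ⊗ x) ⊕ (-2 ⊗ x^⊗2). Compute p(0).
p(0) = -5

A tropical monomial a ⊗ x^⊗i evaluates to a + i · x. Evaluating each term at x = 0:
  Term 0 contributes 0 + 0 · 0 = 0
  Term 1 contributes -5 + 1 · 0 = -5
  Term 2 contributes -2 + 2 · 0 = -2
p(0) = ⊕ of these = min[0, -5, -2] = -5.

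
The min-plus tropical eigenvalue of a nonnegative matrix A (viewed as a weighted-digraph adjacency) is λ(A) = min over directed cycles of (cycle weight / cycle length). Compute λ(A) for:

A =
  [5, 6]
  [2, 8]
λ(A) = 4

Enumerate directed cycles and compute their means (weight / length). Sample:
  cycle 0 → 0: weight = 5, length = 1, mean = 5/1 ≈ 5.000
  cycle 1 → 1: weight = 8, length = 1, mean = 8/1 ≈ 8.000
  cycle 0 → 1 → 0: weight = 8, length = 2, mean = 8/2 ≈ 4.000
  cycle 1 → 0 → 1: weight = 8, length = 2, mean = 8/2 ≈ 4.000
Minimum mean = 4.000, attained e.g. along the cycle 0 → 1 → 0 with weight 8 and length 2. So λ(A) = 8/2 = 4.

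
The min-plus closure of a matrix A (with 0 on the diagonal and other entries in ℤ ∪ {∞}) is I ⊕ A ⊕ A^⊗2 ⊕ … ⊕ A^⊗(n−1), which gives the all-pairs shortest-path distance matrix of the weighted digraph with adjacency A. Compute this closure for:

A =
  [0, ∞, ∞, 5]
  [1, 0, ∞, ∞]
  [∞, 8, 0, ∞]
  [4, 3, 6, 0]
Closure =
  [0, 8, 11, 5]
  [1, 0, 12, 6]
  [9, 8, 0, 14]
  [4, 3, 6, 0]

This is the Floyd-Warshall all-pairs shortest-path computation. For each intermediate vertex k = 0, 1, …, 3, update dist[i][j] ← min(dist[i][j], dist[i][k] + dist[k][j]). The final matrix gives, for each (i, j), the minimum total weight of any directed path from i to j (possibly empty when i = j).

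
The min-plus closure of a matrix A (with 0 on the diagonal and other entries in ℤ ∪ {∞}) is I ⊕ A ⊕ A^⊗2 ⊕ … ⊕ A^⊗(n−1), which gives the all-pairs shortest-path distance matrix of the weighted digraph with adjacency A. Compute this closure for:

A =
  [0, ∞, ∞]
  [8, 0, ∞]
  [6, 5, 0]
Closure =
  [0, ∞, ∞]
  [8, 0, ∞]
  [6, 5, 0]

This is the Floyd-Warshall all-pairs shortest-path computation. For each intermediate vertex k = 0, 1, …, 2, update dist[i][j] ← min(dist[i][j], dist[i][k] + dist[k][j]). The final matrix gives, for each (i, j), the minimum total weight of any directed path from i to j (possibly empty when i = j).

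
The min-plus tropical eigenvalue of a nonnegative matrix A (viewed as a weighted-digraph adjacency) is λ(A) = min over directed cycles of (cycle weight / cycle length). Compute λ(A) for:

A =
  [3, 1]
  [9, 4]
λ(A) = 3

Enumerate directed cycles and compute their means (weight / length). Sample:
  cycle 0 → 0: weight = 3, length = 1, mean = 3/1 ≈ 3.000
  cycle 1 → 1: weight = 4, length = 1, mean = 4/1 ≈ 4.000
  cycle 0 → 1 → 0: weight = 10, length = 2, mean = 10/2 ≈ 5.000
  cycle 1 → 0 → 1: weight = 10, length = 2, mean = 10/2 ≈ 5.000
Minimum mean = 3.000, attained e.g. along the cycle 0 → 0 with weight 3 and length 1. So λ(A) = 3/1 = 3.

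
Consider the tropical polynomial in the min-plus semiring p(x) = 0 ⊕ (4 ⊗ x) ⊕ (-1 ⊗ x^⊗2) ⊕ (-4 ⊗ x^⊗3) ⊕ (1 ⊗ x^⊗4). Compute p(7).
p(7) = 0

A tropical monomial a ⊗ x^⊗i evaluates to a + i · x. Evaluating each term at x = 7:
  Term 0 contributes 0 + 0 · 7 = 0
  Term 1 contributes 4 + 1 · 7 = 11
  Term 2 contributes -1 + 2 · 7 = 13
  Term 3 contributes -4 + 3 · 7 = 17
  Term 4 contributes 1 + 4 · 7 = 29
p(7) = ⊕ of these = min[0, 11, 13, 17, 29] = 0.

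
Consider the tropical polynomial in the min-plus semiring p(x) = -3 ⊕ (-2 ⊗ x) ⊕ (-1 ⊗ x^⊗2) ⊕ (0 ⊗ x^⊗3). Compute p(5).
p(5) = -3

A tropical monomial a ⊗ x^⊗i evaluates to a + i · x. Evaluating each term at x = 5:
  Term 0 contributes -3 + 0 · 5 = -3
  Term 1 contributes -2 + 1 · 5 = 3
  Term 2 contributes -1 + 2 · 5 = 9
  Term 3 contributes 0 + 3 · 5 = 15
p(5) = ⊕ of these = min[-3, 3, 9, 15] = -3.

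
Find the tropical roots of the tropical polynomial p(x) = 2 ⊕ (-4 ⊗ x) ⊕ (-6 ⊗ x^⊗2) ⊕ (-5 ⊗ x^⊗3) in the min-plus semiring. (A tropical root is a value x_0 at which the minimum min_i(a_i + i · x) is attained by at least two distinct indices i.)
Roots: {-1, 2, 6}

Each tropical root is a break point of the lower envelope of the lines y = a_i + i · x (there are 4 lines, with slopes 0, 1, ..., 3). Only the lines that attain the minimum somewhere contribute to roots; other lines are dominated. Here the surviving (envelope) indices are i = 3, i = 2, i = 1, i = 0.
Intersections between consecutive envelope lines give the roots: for adjacent envelope indices i < j the intersection is x = (a_i − a_j) / (j − i). Reading off the sorted break points: {-1, 2, 6}.
Verification: at each break x_0, at least two indices attain the minimum of min_i(a_i + i · x_0).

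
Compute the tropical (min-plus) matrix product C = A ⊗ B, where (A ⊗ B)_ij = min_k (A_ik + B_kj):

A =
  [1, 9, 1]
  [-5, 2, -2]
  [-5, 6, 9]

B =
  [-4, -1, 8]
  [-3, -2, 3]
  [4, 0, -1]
A ⊗ B =
  [-3, 0, 0]
  [-9, -6, -3]
  [-9, -6, 3]

Apply the min-plus product entry-by-entry:
  C[0][0] = min over k of (A[0][0] + B[0][0] = 1 + -4 = -3, A[0][1] + B[1][0] = 9 + -3 = 6, A[0][2] + B[2][0] = 1 + 4 = 5) = -3 (attained at k = 0)
  C[0][1] = min over k of (A[0][0] + B[0][1] = 1 + -1 = 0, A[0][1] + B[1][1] = 9 + -2 = 7, A[0][2] + B[2][1] = 1 + 0 = 1) = 0 (attained at k = 0)
  C[0][2] = min over k of (A[0][0] + B[0][2] = 1 + 8 = 9, A[0][1] + B[1][2] = 9 + 3 = 12, A[0][2] + B[2][2] = 1 + -1 = 0) = 0 (attained at k = 2)
  C[1][0] = min over k of (A[1][0] + B[0][0] = -5 + -4 = -9, A[1][1] + B[1][0] = 2 + -3 = -1, A[1][2] + B[2][0] = -2 + 4 = 2) = -9 (attained at k = 0)
  C[1][1] = min over k of (A[1][0] + B[0][1] = -5 + -1 = -6, A[1][1] + B[1][1] = 2 + -2 = 0, A[1][2] + B[2][1] = -2 + 0 = -2) = -6 (attained at k = 0)
  C[1][2] = min over k of (A[1][0] + B[0][2] = -5 + 8 = 3, A[1][1] + B[1][2] = 2 + 3 = 5, A[1][2] + B[2][2] = -2 + -1 = -3) = -3 (attained at k = 2)
  C[2][0] = min over k of (A[2][0] + B[0][0] = -5 + -4 = -9, A[2][1] + B[1][0] = 6 + -3 = 3, A[2][2] + B[2][0] = 9 + 4 = 13) = -9 (attained at k = 0)
  C[2][1] = min over k of (A[2][0] + B[0][1] = -5 + -1 = -6, A[2][1] + B[1][1] = 6 + -2 = 4, A[2][2] + B[2][1] = 9 + 0 = 9) = -6 (attained at k = 0)
  C[2][2] = min over k of (A[2][0] + B[0][2] = -5 + 8 = 3, A[2][1] + B[1][2] = 6 + 3 = 9, A[2][2] + B[2][2] = 9 + -1 = 8) = 3 (attained at k = 0)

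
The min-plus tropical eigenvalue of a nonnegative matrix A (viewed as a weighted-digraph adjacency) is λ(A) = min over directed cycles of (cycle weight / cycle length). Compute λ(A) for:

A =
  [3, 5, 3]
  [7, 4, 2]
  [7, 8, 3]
λ(A) = 3

Enumerate directed cycles and compute their means (weight / length). Sample:
  cycle 0 → 0: weight = 3, length = 1, mean = 3/1 ≈ 3.000
  cycle 1 → 1: weight = 4, length = 1, mean = 4/1 ≈ 4.000
  cycle 2 → 2: weight = 3, length = 1, mean = 3/1 ≈ 3.000
  cycle 0 → 1 → 0: weight = 12, length = 2, mean = 12/2 ≈ 6.000
  cycle 0 → 2 → 0: weight = 10, length = 2, mean = 10/2 ≈ 5.000
  cycle 1 → 0 → 1: weight = 12, length = 2, mean = 12/2 ≈ 6.000
Minimum mean = 3.000, attained e.g. along the cycle 0 → 0 with weight 3 and length 1. So λ(A) = 3/1 = 3.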